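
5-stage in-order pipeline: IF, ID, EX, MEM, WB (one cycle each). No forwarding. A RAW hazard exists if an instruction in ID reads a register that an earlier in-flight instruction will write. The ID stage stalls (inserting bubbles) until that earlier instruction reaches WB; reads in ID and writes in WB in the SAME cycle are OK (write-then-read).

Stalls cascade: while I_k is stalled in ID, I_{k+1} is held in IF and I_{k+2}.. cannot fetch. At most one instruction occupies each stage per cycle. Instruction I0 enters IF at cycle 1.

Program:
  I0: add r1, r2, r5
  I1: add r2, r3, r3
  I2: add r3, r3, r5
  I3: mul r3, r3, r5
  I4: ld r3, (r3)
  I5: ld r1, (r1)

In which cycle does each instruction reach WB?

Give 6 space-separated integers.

I0 add r1 <- r2,r5: IF@1 ID@2 stall=0 (-) EX@3 MEM@4 WB@5
I1 add r2 <- r3,r3: IF@2 ID@3 stall=0 (-) EX@4 MEM@5 WB@6
I2 add r3 <- r3,r5: IF@3 ID@4 stall=0 (-) EX@5 MEM@6 WB@7
I3 mul r3 <- r3,r5: IF@4 ID@5 stall=2 (RAW on I2.r3 (WB@7)) EX@8 MEM@9 WB@10
I4 ld r3 <- r3: IF@5 ID@8 stall=2 (RAW on I3.r3 (WB@10)) EX@11 MEM@12 WB@13
I5 ld r1 <- r1: IF@8 ID@11 stall=0 (-) EX@12 MEM@13 WB@14

Answer: 5 6 7 10 13 14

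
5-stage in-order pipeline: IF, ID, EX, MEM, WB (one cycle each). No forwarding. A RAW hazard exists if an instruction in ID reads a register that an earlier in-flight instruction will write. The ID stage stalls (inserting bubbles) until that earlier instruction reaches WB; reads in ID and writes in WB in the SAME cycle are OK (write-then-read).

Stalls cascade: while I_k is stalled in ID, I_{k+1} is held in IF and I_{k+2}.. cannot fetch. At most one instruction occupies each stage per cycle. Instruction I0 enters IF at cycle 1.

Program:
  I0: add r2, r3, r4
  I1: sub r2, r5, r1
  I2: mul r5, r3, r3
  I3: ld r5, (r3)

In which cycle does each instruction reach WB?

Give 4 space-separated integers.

Answer: 5 6 7 8

Derivation:
I0 add r2 <- r3,r4: IF@1 ID@2 stall=0 (-) EX@3 MEM@4 WB@5
I1 sub r2 <- r5,r1: IF@2 ID@3 stall=0 (-) EX@4 MEM@5 WB@6
I2 mul r5 <- r3,r3: IF@3 ID@4 stall=0 (-) EX@5 MEM@6 WB@7
I3 ld r5 <- r3: IF@4 ID@5 stall=0 (-) EX@6 MEM@7 WB@8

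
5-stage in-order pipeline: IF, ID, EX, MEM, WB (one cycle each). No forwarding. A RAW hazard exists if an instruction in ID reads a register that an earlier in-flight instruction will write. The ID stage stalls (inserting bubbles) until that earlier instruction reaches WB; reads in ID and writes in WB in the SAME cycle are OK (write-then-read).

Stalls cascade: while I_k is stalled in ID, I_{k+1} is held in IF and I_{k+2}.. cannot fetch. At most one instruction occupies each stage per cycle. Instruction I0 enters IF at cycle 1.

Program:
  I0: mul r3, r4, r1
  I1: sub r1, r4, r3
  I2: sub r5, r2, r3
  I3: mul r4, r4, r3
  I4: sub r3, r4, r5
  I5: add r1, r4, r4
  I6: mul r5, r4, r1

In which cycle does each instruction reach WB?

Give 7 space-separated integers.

I0 mul r3 <- r4,r1: IF@1 ID@2 stall=0 (-) EX@3 MEM@4 WB@5
I1 sub r1 <- r4,r3: IF@2 ID@3 stall=2 (RAW on I0.r3 (WB@5)) EX@6 MEM@7 WB@8
I2 sub r5 <- r2,r3: IF@3 ID@6 stall=0 (-) EX@7 MEM@8 WB@9
I3 mul r4 <- r4,r3: IF@6 ID@7 stall=0 (-) EX@8 MEM@9 WB@10
I4 sub r3 <- r4,r5: IF@7 ID@8 stall=2 (RAW on I3.r4 (WB@10)) EX@11 MEM@12 WB@13
I5 add r1 <- r4,r4: IF@8 ID@11 stall=0 (-) EX@12 MEM@13 WB@14
I6 mul r5 <- r4,r1: IF@11 ID@12 stall=2 (RAW on I5.r1 (WB@14)) EX@15 MEM@16 WB@17

Answer: 5 8 9 10 13 14 17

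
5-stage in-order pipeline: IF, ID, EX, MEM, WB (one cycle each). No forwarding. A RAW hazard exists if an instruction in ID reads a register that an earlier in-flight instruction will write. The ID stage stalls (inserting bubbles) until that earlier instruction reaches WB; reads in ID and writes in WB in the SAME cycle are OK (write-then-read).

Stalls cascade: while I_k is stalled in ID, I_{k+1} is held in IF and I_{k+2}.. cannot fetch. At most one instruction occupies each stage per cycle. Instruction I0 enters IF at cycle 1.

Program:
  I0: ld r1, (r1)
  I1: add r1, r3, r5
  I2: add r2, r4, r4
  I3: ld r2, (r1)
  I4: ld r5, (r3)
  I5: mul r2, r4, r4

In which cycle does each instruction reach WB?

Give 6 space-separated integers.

I0 ld r1 <- r1: IF@1 ID@2 stall=0 (-) EX@3 MEM@4 WB@5
I1 add r1 <- r3,r5: IF@2 ID@3 stall=0 (-) EX@4 MEM@5 WB@6
I2 add r2 <- r4,r4: IF@3 ID@4 stall=0 (-) EX@5 MEM@6 WB@7
I3 ld r2 <- r1: IF@4 ID@5 stall=1 (RAW on I1.r1 (WB@6)) EX@7 MEM@8 WB@9
I4 ld r5 <- r3: IF@5 ID@7 stall=0 (-) EX@8 MEM@9 WB@10
I5 mul r2 <- r4,r4: IF@7 ID@8 stall=0 (-) EX@9 MEM@10 WB@11

Answer: 5 6 7 9 10 11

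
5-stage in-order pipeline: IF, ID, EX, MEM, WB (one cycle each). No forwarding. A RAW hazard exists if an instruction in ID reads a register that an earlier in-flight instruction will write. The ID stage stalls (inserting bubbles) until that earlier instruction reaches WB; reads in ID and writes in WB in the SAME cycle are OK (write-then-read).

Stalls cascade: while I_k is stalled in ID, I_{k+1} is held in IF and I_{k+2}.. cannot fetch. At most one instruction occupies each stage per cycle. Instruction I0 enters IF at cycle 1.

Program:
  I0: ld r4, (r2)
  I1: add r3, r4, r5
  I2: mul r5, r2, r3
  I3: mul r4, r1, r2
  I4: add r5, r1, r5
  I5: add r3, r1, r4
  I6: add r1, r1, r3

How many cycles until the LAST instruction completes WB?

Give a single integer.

I0 ld r4 <- r2: IF@1 ID@2 stall=0 (-) EX@3 MEM@4 WB@5
I1 add r3 <- r4,r5: IF@2 ID@3 stall=2 (RAW on I0.r4 (WB@5)) EX@6 MEM@7 WB@8
I2 mul r5 <- r2,r3: IF@3 ID@6 stall=2 (RAW on I1.r3 (WB@8)) EX@9 MEM@10 WB@11
I3 mul r4 <- r1,r2: IF@6 ID@9 stall=0 (-) EX@10 MEM@11 WB@12
I4 add r5 <- r1,r5: IF@9 ID@10 stall=1 (RAW on I2.r5 (WB@11)) EX@12 MEM@13 WB@14
I5 add r3 <- r1,r4: IF@10 ID@12 stall=0 (-) EX@13 MEM@14 WB@15
I6 add r1 <- r1,r3: IF@12 ID@13 stall=2 (RAW on I5.r3 (WB@15)) EX@16 MEM@17 WB@18

Answer: 18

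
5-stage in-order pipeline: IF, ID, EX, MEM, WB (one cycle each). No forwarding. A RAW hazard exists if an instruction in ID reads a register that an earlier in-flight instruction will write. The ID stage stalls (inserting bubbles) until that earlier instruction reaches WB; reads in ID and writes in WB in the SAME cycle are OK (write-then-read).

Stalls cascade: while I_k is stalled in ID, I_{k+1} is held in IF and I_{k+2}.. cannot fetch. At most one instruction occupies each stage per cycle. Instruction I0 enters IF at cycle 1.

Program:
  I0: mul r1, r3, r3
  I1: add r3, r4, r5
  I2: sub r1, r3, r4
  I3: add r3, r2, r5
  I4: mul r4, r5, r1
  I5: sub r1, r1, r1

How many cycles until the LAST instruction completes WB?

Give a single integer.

Answer: 13

Derivation:
I0 mul r1 <- r3,r3: IF@1 ID@2 stall=0 (-) EX@3 MEM@4 WB@5
I1 add r3 <- r4,r5: IF@2 ID@3 stall=0 (-) EX@4 MEM@5 WB@6
I2 sub r1 <- r3,r4: IF@3 ID@4 stall=2 (RAW on I1.r3 (WB@6)) EX@7 MEM@8 WB@9
I3 add r3 <- r2,r5: IF@4 ID@7 stall=0 (-) EX@8 MEM@9 WB@10
I4 mul r4 <- r5,r1: IF@7 ID@8 stall=1 (RAW on I2.r1 (WB@9)) EX@10 MEM@11 WB@12
I5 sub r1 <- r1,r1: IF@8 ID@10 stall=0 (-) EX@11 MEM@12 WB@13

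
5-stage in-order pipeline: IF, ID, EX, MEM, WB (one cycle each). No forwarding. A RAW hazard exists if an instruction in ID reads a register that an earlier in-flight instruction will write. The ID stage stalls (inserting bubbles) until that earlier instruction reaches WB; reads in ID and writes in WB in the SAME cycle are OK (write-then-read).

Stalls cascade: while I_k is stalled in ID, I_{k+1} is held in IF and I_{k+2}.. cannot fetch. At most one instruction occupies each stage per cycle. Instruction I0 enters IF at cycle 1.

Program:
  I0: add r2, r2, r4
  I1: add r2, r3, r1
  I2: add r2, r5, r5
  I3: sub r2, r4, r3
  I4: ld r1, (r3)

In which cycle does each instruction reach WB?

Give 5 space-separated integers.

I0 add r2 <- r2,r4: IF@1 ID@2 stall=0 (-) EX@3 MEM@4 WB@5
I1 add r2 <- r3,r1: IF@2 ID@3 stall=0 (-) EX@4 MEM@5 WB@6
I2 add r2 <- r5,r5: IF@3 ID@4 stall=0 (-) EX@5 MEM@6 WB@7
I3 sub r2 <- r4,r3: IF@4 ID@5 stall=0 (-) EX@6 MEM@7 WB@8
I4 ld r1 <- r3: IF@5 ID@6 stall=0 (-) EX@7 MEM@8 WB@9

Answer: 5 6 7 8 9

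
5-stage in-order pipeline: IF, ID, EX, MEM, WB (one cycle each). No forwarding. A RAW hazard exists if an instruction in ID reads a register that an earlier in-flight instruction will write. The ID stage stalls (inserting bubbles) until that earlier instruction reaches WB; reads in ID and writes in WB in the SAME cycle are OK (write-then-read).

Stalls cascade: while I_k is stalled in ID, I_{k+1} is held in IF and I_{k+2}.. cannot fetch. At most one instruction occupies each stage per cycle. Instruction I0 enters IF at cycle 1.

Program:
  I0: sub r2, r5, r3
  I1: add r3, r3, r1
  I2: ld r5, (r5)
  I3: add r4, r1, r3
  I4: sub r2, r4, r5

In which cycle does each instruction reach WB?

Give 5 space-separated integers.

I0 sub r2 <- r5,r3: IF@1 ID@2 stall=0 (-) EX@3 MEM@4 WB@5
I1 add r3 <- r3,r1: IF@2 ID@3 stall=0 (-) EX@4 MEM@5 WB@6
I2 ld r5 <- r5: IF@3 ID@4 stall=0 (-) EX@5 MEM@6 WB@7
I3 add r4 <- r1,r3: IF@4 ID@5 stall=1 (RAW on I1.r3 (WB@6)) EX@7 MEM@8 WB@9
I4 sub r2 <- r4,r5: IF@5 ID@7 stall=2 (RAW on I3.r4 (WB@9)) EX@10 MEM@11 WB@12

Answer: 5 6 7 9 12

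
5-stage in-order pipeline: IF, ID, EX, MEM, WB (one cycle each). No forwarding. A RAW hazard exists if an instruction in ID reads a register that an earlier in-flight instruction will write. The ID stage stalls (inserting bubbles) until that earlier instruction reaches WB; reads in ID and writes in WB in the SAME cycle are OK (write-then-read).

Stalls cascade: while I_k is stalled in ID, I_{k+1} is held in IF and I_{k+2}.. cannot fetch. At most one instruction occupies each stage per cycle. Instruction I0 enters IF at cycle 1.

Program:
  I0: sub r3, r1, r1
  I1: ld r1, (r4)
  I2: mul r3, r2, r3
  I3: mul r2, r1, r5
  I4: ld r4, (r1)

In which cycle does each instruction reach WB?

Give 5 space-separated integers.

Answer: 5 6 8 9 10

Derivation:
I0 sub r3 <- r1,r1: IF@1 ID@2 stall=0 (-) EX@3 MEM@4 WB@5
I1 ld r1 <- r4: IF@2 ID@3 stall=0 (-) EX@4 MEM@5 WB@6
I2 mul r3 <- r2,r3: IF@3 ID@4 stall=1 (RAW on I0.r3 (WB@5)) EX@6 MEM@7 WB@8
I3 mul r2 <- r1,r5: IF@4 ID@6 stall=0 (-) EX@7 MEM@8 WB@9
I4 ld r4 <- r1: IF@6 ID@7 stall=0 (-) EX@8 MEM@9 WB@10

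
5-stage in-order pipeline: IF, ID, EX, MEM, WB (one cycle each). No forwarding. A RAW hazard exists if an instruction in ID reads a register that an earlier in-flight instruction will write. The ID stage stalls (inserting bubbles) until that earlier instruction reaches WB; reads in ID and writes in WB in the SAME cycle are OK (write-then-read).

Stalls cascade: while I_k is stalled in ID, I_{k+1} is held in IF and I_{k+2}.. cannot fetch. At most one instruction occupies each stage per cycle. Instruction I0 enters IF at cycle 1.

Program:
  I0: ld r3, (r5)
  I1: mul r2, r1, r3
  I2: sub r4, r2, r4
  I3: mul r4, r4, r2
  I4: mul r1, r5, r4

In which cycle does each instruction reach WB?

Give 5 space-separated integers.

Answer: 5 8 11 14 17

Derivation:
I0 ld r3 <- r5: IF@1 ID@2 stall=0 (-) EX@3 MEM@4 WB@5
I1 mul r2 <- r1,r3: IF@2 ID@3 stall=2 (RAW on I0.r3 (WB@5)) EX@6 MEM@7 WB@8
I2 sub r4 <- r2,r4: IF@3 ID@6 stall=2 (RAW on I1.r2 (WB@8)) EX@9 MEM@10 WB@11
I3 mul r4 <- r4,r2: IF@6 ID@9 stall=2 (RAW on I2.r4 (WB@11)) EX@12 MEM@13 WB@14
I4 mul r1 <- r5,r4: IF@9 ID@12 stall=2 (RAW on I3.r4 (WB@14)) EX@15 MEM@16 WB@17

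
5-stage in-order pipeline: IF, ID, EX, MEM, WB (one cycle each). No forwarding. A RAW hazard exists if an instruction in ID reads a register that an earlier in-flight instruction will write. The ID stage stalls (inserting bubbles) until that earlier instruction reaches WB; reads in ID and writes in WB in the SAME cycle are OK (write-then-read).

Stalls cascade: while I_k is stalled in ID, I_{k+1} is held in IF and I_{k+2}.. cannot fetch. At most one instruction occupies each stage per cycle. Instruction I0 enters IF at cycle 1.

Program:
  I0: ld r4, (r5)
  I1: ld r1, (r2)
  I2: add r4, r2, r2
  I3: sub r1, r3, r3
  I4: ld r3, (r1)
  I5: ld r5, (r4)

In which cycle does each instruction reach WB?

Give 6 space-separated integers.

Answer: 5 6 7 8 11 12

Derivation:
I0 ld r4 <- r5: IF@1 ID@2 stall=0 (-) EX@3 MEM@4 WB@5
I1 ld r1 <- r2: IF@2 ID@3 stall=0 (-) EX@4 MEM@5 WB@6
I2 add r4 <- r2,r2: IF@3 ID@4 stall=0 (-) EX@5 MEM@6 WB@7
I3 sub r1 <- r3,r3: IF@4 ID@5 stall=0 (-) EX@6 MEM@7 WB@8
I4 ld r3 <- r1: IF@5 ID@6 stall=2 (RAW on I3.r1 (WB@8)) EX@9 MEM@10 WB@11
I5 ld r5 <- r4: IF@6 ID@9 stall=0 (-) EX@10 MEM@11 WB@12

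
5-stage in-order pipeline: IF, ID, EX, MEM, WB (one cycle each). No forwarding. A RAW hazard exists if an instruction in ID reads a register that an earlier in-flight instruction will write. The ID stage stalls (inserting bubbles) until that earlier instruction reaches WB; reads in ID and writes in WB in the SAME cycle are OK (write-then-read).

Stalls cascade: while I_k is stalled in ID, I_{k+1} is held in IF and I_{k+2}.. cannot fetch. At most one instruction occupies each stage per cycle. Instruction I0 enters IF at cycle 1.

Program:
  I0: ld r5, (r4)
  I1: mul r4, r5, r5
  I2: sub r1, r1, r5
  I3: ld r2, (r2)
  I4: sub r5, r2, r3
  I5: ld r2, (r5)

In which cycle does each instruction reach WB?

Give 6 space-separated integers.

I0 ld r5 <- r4: IF@1 ID@2 stall=0 (-) EX@3 MEM@4 WB@5
I1 mul r4 <- r5,r5: IF@2 ID@3 stall=2 (RAW on I0.r5 (WB@5)) EX@6 MEM@7 WB@8
I2 sub r1 <- r1,r5: IF@3 ID@6 stall=0 (-) EX@7 MEM@8 WB@9
I3 ld r2 <- r2: IF@6 ID@7 stall=0 (-) EX@8 MEM@9 WB@10
I4 sub r5 <- r2,r3: IF@7 ID@8 stall=2 (RAW on I3.r2 (WB@10)) EX@11 MEM@12 WB@13
I5 ld r2 <- r5: IF@8 ID@11 stall=2 (RAW on I4.r5 (WB@13)) EX@14 MEM@15 WB@16

Answer: 5 8 9 10 13 16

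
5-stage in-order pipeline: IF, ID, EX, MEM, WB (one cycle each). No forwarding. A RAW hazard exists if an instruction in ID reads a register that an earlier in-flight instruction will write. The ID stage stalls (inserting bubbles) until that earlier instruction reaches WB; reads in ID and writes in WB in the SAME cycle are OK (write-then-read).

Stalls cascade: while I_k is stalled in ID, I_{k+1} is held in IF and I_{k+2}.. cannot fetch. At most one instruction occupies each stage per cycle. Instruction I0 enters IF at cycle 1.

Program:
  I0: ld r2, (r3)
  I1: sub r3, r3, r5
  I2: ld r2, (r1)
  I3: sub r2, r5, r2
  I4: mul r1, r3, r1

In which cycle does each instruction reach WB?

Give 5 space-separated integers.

I0 ld r2 <- r3: IF@1 ID@2 stall=0 (-) EX@3 MEM@4 WB@5
I1 sub r3 <- r3,r5: IF@2 ID@3 stall=0 (-) EX@4 MEM@5 WB@6
I2 ld r2 <- r1: IF@3 ID@4 stall=0 (-) EX@5 MEM@6 WB@7
I3 sub r2 <- r5,r2: IF@4 ID@5 stall=2 (RAW on I2.r2 (WB@7)) EX@8 MEM@9 WB@10
I4 mul r1 <- r3,r1: IF@5 ID@8 stall=0 (-) EX@9 MEM@10 WB@11

Answer: 5 6 7 10 11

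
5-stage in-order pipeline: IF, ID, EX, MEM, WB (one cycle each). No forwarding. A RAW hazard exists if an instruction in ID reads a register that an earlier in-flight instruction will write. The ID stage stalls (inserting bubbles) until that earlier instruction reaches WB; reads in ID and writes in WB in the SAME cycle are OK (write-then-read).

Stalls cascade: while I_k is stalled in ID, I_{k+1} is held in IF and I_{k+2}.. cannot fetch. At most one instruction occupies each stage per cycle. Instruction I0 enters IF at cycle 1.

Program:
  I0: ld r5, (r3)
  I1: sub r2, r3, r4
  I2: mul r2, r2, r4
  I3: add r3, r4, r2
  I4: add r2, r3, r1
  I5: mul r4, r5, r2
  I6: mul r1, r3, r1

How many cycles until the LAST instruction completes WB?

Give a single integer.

I0 ld r5 <- r3: IF@1 ID@2 stall=0 (-) EX@3 MEM@4 WB@5
I1 sub r2 <- r3,r4: IF@2 ID@3 stall=0 (-) EX@4 MEM@5 WB@6
I2 mul r2 <- r2,r4: IF@3 ID@4 stall=2 (RAW on I1.r2 (WB@6)) EX@7 MEM@8 WB@9
I3 add r3 <- r4,r2: IF@4 ID@7 stall=2 (RAW on I2.r2 (WB@9)) EX@10 MEM@11 WB@12
I4 add r2 <- r3,r1: IF@7 ID@10 stall=2 (RAW on I3.r3 (WB@12)) EX@13 MEM@14 WB@15
I5 mul r4 <- r5,r2: IF@10 ID@13 stall=2 (RAW on I4.r2 (WB@15)) EX@16 MEM@17 WB@18
I6 mul r1 <- r3,r1: IF@13 ID@16 stall=0 (-) EX@17 MEM@18 WB@19

Answer: 19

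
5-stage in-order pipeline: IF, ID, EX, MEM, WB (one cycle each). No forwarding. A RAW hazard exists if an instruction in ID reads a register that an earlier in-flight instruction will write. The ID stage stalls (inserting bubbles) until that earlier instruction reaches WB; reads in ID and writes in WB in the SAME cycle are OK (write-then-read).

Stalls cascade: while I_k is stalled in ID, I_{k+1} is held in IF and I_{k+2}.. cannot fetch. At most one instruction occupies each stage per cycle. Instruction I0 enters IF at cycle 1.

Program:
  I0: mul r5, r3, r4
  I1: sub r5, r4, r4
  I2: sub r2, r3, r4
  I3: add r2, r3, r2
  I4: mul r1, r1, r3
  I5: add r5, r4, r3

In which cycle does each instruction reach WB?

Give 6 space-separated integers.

I0 mul r5 <- r3,r4: IF@1 ID@2 stall=0 (-) EX@3 MEM@4 WB@5
I1 sub r5 <- r4,r4: IF@2 ID@3 stall=0 (-) EX@4 MEM@5 WB@6
I2 sub r2 <- r3,r4: IF@3 ID@4 stall=0 (-) EX@5 MEM@6 WB@7
I3 add r2 <- r3,r2: IF@4 ID@5 stall=2 (RAW on I2.r2 (WB@7)) EX@8 MEM@9 WB@10
I4 mul r1 <- r1,r3: IF@5 ID@8 stall=0 (-) EX@9 MEM@10 WB@11
I5 add r5 <- r4,r3: IF@8 ID@9 stall=0 (-) EX@10 MEM@11 WB@12

Answer: 5 6 7 10 11 12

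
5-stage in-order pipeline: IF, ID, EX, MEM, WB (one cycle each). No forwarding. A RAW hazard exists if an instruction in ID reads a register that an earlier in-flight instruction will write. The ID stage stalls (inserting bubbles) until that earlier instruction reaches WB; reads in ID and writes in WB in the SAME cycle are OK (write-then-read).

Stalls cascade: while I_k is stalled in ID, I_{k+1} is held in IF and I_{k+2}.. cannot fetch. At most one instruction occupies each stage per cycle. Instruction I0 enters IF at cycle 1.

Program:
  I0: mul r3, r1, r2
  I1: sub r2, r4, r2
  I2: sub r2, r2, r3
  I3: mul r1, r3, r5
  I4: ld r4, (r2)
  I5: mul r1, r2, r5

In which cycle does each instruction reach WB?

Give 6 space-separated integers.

Answer: 5 6 9 10 12 13

Derivation:
I0 mul r3 <- r1,r2: IF@1 ID@2 stall=0 (-) EX@3 MEM@4 WB@5
I1 sub r2 <- r4,r2: IF@2 ID@3 stall=0 (-) EX@4 MEM@5 WB@6
I2 sub r2 <- r2,r3: IF@3 ID@4 stall=2 (RAW on I1.r2 (WB@6)) EX@7 MEM@8 WB@9
I3 mul r1 <- r3,r5: IF@4 ID@7 stall=0 (-) EX@8 MEM@9 WB@10
I4 ld r4 <- r2: IF@7 ID@8 stall=1 (RAW on I2.r2 (WB@9)) EX@10 MEM@11 WB@12
I5 mul r1 <- r2,r5: IF@8 ID@10 stall=0 (-) EX@11 MEM@12 WB@13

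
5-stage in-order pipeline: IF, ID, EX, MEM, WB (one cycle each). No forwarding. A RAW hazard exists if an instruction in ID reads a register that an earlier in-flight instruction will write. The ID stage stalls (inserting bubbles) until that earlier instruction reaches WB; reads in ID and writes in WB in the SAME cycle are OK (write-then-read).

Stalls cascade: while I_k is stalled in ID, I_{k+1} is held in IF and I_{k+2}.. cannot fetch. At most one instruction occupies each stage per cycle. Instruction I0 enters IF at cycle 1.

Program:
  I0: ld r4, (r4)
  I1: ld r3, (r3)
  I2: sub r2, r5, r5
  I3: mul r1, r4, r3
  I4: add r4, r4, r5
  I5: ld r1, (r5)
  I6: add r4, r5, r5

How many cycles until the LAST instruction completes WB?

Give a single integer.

I0 ld r4 <- r4: IF@1 ID@2 stall=0 (-) EX@3 MEM@4 WB@5
I1 ld r3 <- r3: IF@2 ID@3 stall=0 (-) EX@4 MEM@5 WB@6
I2 sub r2 <- r5,r5: IF@3 ID@4 stall=0 (-) EX@5 MEM@6 WB@7
I3 mul r1 <- r4,r3: IF@4 ID@5 stall=1 (RAW on I1.r3 (WB@6)) EX@7 MEM@8 WB@9
I4 add r4 <- r4,r5: IF@5 ID@7 stall=0 (-) EX@8 MEM@9 WB@10
I5 ld r1 <- r5: IF@7 ID@8 stall=0 (-) EX@9 MEM@10 WB@11
I6 add r4 <- r5,r5: IF@8 ID@9 stall=0 (-) EX@10 MEM@11 WB@12

Answer: 12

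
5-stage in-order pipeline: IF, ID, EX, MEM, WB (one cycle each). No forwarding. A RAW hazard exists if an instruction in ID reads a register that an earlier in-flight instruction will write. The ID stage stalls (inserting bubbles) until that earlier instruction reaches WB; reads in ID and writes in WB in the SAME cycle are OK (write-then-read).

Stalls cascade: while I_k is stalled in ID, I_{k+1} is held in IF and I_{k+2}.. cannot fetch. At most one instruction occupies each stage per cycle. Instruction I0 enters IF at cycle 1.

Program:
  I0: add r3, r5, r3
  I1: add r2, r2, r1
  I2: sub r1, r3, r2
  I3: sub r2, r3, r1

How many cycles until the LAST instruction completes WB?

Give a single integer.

I0 add r3 <- r5,r3: IF@1 ID@2 stall=0 (-) EX@3 MEM@4 WB@5
I1 add r2 <- r2,r1: IF@2 ID@3 stall=0 (-) EX@4 MEM@5 WB@6
I2 sub r1 <- r3,r2: IF@3 ID@4 stall=2 (RAW on I1.r2 (WB@6)) EX@7 MEM@8 WB@9
I3 sub r2 <- r3,r1: IF@4 ID@7 stall=2 (RAW on I2.r1 (WB@9)) EX@10 MEM@11 WB@12

Answer: 12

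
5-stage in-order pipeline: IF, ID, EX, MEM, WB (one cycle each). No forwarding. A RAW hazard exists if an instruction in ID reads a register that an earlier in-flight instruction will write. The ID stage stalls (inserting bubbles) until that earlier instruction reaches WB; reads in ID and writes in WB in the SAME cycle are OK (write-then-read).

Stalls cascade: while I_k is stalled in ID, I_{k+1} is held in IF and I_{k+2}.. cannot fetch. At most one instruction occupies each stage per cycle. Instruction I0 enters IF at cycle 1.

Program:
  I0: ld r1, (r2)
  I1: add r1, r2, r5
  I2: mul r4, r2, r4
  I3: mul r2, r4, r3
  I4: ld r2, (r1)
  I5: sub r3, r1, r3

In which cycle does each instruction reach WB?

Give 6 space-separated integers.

Answer: 5 6 7 10 11 12

Derivation:
I0 ld r1 <- r2: IF@1 ID@2 stall=0 (-) EX@3 MEM@4 WB@5
I1 add r1 <- r2,r5: IF@2 ID@3 stall=0 (-) EX@4 MEM@5 WB@6
I2 mul r4 <- r2,r4: IF@3 ID@4 stall=0 (-) EX@5 MEM@6 WB@7
I3 mul r2 <- r4,r3: IF@4 ID@5 stall=2 (RAW on I2.r4 (WB@7)) EX@8 MEM@9 WB@10
I4 ld r2 <- r1: IF@5 ID@8 stall=0 (-) EX@9 MEM@10 WB@11
I5 sub r3 <- r1,r3: IF@8 ID@9 stall=0 (-) EX@10 MEM@11 WB@12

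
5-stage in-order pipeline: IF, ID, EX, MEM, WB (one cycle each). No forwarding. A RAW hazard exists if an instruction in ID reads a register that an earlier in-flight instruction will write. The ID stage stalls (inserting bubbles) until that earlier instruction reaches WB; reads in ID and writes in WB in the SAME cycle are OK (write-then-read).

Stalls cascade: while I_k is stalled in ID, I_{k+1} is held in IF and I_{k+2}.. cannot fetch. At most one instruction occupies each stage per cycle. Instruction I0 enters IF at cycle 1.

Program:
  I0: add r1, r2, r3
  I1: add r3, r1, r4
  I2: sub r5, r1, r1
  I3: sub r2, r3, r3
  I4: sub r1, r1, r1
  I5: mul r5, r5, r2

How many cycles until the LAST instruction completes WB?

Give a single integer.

I0 add r1 <- r2,r3: IF@1 ID@2 stall=0 (-) EX@3 MEM@4 WB@5
I1 add r3 <- r1,r4: IF@2 ID@3 stall=2 (RAW on I0.r1 (WB@5)) EX@6 MEM@7 WB@8
I2 sub r5 <- r1,r1: IF@3 ID@6 stall=0 (-) EX@7 MEM@8 WB@9
I3 sub r2 <- r3,r3: IF@6 ID@7 stall=1 (RAW on I1.r3 (WB@8)) EX@9 MEM@10 WB@11
I4 sub r1 <- r1,r1: IF@7 ID@9 stall=0 (-) EX@10 MEM@11 WB@12
I5 mul r5 <- r5,r2: IF@9 ID@10 stall=1 (RAW on I3.r2 (WB@11)) EX@12 MEM@13 WB@14

Answer: 14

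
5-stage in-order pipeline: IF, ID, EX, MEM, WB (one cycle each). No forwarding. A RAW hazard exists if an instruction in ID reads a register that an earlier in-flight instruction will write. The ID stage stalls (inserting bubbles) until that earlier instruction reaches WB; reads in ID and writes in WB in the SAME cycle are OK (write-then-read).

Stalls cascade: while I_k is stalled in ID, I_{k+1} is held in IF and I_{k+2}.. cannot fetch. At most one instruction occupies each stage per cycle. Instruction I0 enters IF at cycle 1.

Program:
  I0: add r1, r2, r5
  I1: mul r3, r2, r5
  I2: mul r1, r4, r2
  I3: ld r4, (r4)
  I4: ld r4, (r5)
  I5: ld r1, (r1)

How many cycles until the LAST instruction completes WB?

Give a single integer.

Answer: 10

Derivation:
I0 add r1 <- r2,r5: IF@1 ID@2 stall=0 (-) EX@3 MEM@4 WB@5
I1 mul r3 <- r2,r5: IF@2 ID@3 stall=0 (-) EX@4 MEM@5 WB@6
I2 mul r1 <- r4,r2: IF@3 ID@4 stall=0 (-) EX@5 MEM@6 WB@7
I3 ld r4 <- r4: IF@4 ID@5 stall=0 (-) EX@6 MEM@7 WB@8
I4 ld r4 <- r5: IF@5 ID@6 stall=0 (-) EX@7 MEM@8 WB@9
I5 ld r1 <- r1: IF@6 ID@7 stall=0 (-) EX@8 MEM@9 WB@10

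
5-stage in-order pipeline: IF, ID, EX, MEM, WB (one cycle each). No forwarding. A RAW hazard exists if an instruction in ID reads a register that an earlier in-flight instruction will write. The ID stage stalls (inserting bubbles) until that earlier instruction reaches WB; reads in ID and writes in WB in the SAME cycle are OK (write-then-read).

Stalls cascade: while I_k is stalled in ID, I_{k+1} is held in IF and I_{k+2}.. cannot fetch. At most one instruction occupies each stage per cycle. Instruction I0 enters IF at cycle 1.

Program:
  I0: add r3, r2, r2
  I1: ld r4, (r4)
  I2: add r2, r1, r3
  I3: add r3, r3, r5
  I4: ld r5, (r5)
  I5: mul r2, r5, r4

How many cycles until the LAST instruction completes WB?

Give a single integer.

I0 add r3 <- r2,r2: IF@1 ID@2 stall=0 (-) EX@3 MEM@4 WB@5
I1 ld r4 <- r4: IF@2 ID@3 stall=0 (-) EX@4 MEM@5 WB@6
I2 add r2 <- r1,r3: IF@3 ID@4 stall=1 (RAW on I0.r3 (WB@5)) EX@6 MEM@7 WB@8
I3 add r3 <- r3,r5: IF@4 ID@6 stall=0 (-) EX@7 MEM@8 WB@9
I4 ld r5 <- r5: IF@6 ID@7 stall=0 (-) EX@8 MEM@9 WB@10
I5 mul r2 <- r5,r4: IF@7 ID@8 stall=2 (RAW on I4.r5 (WB@10)) EX@11 MEM@12 WB@13

Answer: 13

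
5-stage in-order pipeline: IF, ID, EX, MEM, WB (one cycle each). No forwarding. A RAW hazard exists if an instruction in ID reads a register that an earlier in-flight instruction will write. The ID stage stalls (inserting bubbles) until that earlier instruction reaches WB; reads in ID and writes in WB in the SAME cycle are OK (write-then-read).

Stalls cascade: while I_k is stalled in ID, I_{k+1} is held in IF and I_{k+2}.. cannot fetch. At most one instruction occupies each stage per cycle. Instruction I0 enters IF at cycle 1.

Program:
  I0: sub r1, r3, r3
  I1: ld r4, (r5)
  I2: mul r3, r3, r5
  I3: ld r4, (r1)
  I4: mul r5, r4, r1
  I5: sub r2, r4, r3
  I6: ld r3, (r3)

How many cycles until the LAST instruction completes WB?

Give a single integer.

Answer: 13

Derivation:
I0 sub r1 <- r3,r3: IF@1 ID@2 stall=0 (-) EX@3 MEM@4 WB@5
I1 ld r4 <- r5: IF@2 ID@3 stall=0 (-) EX@4 MEM@5 WB@6
I2 mul r3 <- r3,r5: IF@3 ID@4 stall=0 (-) EX@5 MEM@6 WB@7
I3 ld r4 <- r1: IF@4 ID@5 stall=0 (-) EX@6 MEM@7 WB@8
I4 mul r5 <- r4,r1: IF@5 ID@6 stall=2 (RAW on I3.r4 (WB@8)) EX@9 MEM@10 WB@11
I5 sub r2 <- r4,r3: IF@6 ID@9 stall=0 (-) EX@10 MEM@11 WB@12
I6 ld r3 <- r3: IF@9 ID@10 stall=0 (-) EX@11 MEM@12 WB@13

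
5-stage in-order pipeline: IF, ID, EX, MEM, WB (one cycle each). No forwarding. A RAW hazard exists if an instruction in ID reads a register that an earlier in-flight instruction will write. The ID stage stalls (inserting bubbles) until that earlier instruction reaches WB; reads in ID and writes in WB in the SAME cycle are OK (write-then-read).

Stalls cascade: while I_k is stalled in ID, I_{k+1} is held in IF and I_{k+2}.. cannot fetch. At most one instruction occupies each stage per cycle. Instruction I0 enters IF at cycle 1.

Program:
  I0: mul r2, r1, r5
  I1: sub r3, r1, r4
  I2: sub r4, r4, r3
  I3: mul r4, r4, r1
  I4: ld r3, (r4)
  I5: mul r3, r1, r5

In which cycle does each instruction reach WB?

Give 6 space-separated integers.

I0 mul r2 <- r1,r5: IF@1 ID@2 stall=0 (-) EX@3 MEM@4 WB@5
I1 sub r3 <- r1,r4: IF@2 ID@3 stall=0 (-) EX@4 MEM@5 WB@6
I2 sub r4 <- r4,r3: IF@3 ID@4 stall=2 (RAW on I1.r3 (WB@6)) EX@7 MEM@8 WB@9
I3 mul r4 <- r4,r1: IF@4 ID@7 stall=2 (RAW on I2.r4 (WB@9)) EX@10 MEM@11 WB@12
I4 ld r3 <- r4: IF@7 ID@10 stall=2 (RAW on I3.r4 (WB@12)) EX@13 MEM@14 WB@15
I5 mul r3 <- r1,r5: IF@10 ID@13 stall=0 (-) EX@14 MEM@15 WB@16

Answer: 5 6 9 12 15 16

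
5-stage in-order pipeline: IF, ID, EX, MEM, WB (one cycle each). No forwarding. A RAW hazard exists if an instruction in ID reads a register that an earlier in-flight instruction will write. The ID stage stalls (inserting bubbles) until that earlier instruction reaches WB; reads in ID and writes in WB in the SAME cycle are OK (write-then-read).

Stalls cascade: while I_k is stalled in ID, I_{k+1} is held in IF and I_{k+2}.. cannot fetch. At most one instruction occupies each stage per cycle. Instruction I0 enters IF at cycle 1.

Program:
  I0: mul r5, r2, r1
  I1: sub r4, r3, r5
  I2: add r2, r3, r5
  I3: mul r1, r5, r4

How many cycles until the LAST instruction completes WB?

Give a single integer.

I0 mul r5 <- r2,r1: IF@1 ID@2 stall=0 (-) EX@3 MEM@4 WB@5
I1 sub r4 <- r3,r5: IF@2 ID@3 stall=2 (RAW on I0.r5 (WB@5)) EX@6 MEM@7 WB@8
I2 add r2 <- r3,r5: IF@3 ID@6 stall=0 (-) EX@7 MEM@8 WB@9
I3 mul r1 <- r5,r4: IF@6 ID@7 stall=1 (RAW on I1.r4 (WB@8)) EX@9 MEM@10 WB@11

Answer: 11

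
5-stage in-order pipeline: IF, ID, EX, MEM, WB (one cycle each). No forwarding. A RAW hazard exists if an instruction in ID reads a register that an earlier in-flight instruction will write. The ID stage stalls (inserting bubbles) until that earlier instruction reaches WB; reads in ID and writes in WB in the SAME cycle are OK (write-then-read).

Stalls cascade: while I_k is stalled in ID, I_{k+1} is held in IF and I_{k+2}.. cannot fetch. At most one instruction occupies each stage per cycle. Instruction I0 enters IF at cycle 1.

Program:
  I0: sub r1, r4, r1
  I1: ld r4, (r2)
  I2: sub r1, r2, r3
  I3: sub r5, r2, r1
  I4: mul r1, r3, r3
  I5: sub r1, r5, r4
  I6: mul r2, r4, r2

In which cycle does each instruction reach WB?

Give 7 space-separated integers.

I0 sub r1 <- r4,r1: IF@1 ID@2 stall=0 (-) EX@3 MEM@4 WB@5
I1 ld r4 <- r2: IF@2 ID@3 stall=0 (-) EX@4 MEM@5 WB@6
I2 sub r1 <- r2,r3: IF@3 ID@4 stall=0 (-) EX@5 MEM@6 WB@7
I3 sub r5 <- r2,r1: IF@4 ID@5 stall=2 (RAW on I2.r1 (WB@7)) EX@8 MEM@9 WB@10
I4 mul r1 <- r3,r3: IF@5 ID@8 stall=0 (-) EX@9 MEM@10 WB@11
I5 sub r1 <- r5,r4: IF@8 ID@9 stall=1 (RAW on I3.r5 (WB@10)) EX@11 MEM@12 WB@13
I6 mul r2 <- r4,r2: IF@9 ID@11 stall=0 (-) EX@12 MEM@13 WB@14

Answer: 5 6 7 10 11 13 14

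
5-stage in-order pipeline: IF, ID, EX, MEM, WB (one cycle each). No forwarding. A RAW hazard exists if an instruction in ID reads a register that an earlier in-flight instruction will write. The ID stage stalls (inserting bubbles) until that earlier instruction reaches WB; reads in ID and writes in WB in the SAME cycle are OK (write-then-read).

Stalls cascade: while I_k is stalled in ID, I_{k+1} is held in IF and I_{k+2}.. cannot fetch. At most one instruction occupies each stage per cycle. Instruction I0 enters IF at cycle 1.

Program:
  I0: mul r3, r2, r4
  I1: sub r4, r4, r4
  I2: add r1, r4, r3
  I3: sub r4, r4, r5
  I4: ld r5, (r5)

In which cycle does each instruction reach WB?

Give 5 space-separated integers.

I0 mul r3 <- r2,r4: IF@1 ID@2 stall=0 (-) EX@3 MEM@4 WB@5
I1 sub r4 <- r4,r4: IF@2 ID@3 stall=0 (-) EX@4 MEM@5 WB@6
I2 add r1 <- r4,r3: IF@3 ID@4 stall=2 (RAW on I1.r4 (WB@6)) EX@7 MEM@8 WB@9
I3 sub r4 <- r4,r5: IF@4 ID@7 stall=0 (-) EX@8 MEM@9 WB@10
I4 ld r5 <- r5: IF@7 ID@8 stall=0 (-) EX@9 MEM@10 WB@11

Answer: 5 6 9 10 11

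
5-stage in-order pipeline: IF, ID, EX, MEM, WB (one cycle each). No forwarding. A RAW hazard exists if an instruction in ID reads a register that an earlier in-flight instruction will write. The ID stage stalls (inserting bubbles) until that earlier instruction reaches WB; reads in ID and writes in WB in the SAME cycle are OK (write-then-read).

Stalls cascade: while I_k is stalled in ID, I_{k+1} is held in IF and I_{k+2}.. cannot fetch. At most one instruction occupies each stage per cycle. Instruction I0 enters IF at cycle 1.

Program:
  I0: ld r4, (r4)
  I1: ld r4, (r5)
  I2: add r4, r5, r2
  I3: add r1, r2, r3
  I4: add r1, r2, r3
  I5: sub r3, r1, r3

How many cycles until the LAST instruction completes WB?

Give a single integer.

Answer: 12

Derivation:
I0 ld r4 <- r4: IF@1 ID@2 stall=0 (-) EX@3 MEM@4 WB@5
I1 ld r4 <- r5: IF@2 ID@3 stall=0 (-) EX@4 MEM@5 WB@6
I2 add r4 <- r5,r2: IF@3 ID@4 stall=0 (-) EX@5 MEM@6 WB@7
I3 add r1 <- r2,r3: IF@4 ID@5 stall=0 (-) EX@6 MEM@7 WB@8
I4 add r1 <- r2,r3: IF@5 ID@6 stall=0 (-) EX@7 MEM@8 WB@9
I5 sub r3 <- r1,r3: IF@6 ID@7 stall=2 (RAW on I4.r1 (WB@9)) EX@10 MEM@11 WB@12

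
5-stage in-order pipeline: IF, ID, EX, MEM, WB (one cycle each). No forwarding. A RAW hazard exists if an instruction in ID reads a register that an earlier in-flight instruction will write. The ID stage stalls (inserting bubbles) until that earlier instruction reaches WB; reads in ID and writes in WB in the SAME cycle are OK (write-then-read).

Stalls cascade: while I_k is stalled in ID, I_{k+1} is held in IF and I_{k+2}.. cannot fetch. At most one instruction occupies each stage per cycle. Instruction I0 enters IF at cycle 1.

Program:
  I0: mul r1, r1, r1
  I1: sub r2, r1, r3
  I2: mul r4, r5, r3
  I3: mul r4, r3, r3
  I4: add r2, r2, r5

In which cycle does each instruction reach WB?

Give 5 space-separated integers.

I0 mul r1 <- r1,r1: IF@1 ID@2 stall=0 (-) EX@3 MEM@4 WB@5
I1 sub r2 <- r1,r3: IF@2 ID@3 stall=2 (RAW on I0.r1 (WB@5)) EX@6 MEM@7 WB@8
I2 mul r4 <- r5,r3: IF@3 ID@6 stall=0 (-) EX@7 MEM@8 WB@9
I3 mul r4 <- r3,r3: IF@6 ID@7 stall=0 (-) EX@8 MEM@9 WB@10
I4 add r2 <- r2,r5: IF@7 ID@8 stall=0 (-) EX@9 MEM@10 WB@11

Answer: 5 8 9 10 11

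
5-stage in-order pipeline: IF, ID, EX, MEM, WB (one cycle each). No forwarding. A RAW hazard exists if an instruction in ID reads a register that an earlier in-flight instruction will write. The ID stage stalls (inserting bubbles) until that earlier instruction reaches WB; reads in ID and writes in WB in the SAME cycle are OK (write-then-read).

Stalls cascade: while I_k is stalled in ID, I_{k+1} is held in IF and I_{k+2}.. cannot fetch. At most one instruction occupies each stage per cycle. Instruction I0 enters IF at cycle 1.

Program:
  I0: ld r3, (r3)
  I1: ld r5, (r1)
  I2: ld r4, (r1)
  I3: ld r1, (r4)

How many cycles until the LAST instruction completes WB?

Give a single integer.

I0 ld r3 <- r3: IF@1 ID@2 stall=0 (-) EX@3 MEM@4 WB@5
I1 ld r5 <- r1: IF@2 ID@3 stall=0 (-) EX@4 MEM@5 WB@6
I2 ld r4 <- r1: IF@3 ID@4 stall=0 (-) EX@5 MEM@6 WB@7
I3 ld r1 <- r4: IF@4 ID@5 stall=2 (RAW on I2.r4 (WB@7)) EX@8 MEM@9 WB@10

Answer: 10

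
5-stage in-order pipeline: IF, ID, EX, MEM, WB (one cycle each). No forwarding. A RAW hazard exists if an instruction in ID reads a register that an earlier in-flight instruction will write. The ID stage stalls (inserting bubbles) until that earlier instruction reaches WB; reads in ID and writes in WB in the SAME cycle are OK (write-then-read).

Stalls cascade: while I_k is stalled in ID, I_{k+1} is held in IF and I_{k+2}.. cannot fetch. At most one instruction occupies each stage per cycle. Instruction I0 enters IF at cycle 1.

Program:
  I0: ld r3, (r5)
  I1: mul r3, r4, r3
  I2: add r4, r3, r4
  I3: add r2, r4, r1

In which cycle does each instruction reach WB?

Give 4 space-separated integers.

Answer: 5 8 11 14

Derivation:
I0 ld r3 <- r5: IF@1 ID@2 stall=0 (-) EX@3 MEM@4 WB@5
I1 mul r3 <- r4,r3: IF@2 ID@3 stall=2 (RAW on I0.r3 (WB@5)) EX@6 MEM@7 WB@8
I2 add r4 <- r3,r4: IF@3 ID@6 stall=2 (RAW on I1.r3 (WB@8)) EX@9 MEM@10 WB@11
I3 add r2 <- r4,r1: IF@6 ID@9 stall=2 (RAW on I2.r4 (WB@11)) EX@12 MEM@13 WB@14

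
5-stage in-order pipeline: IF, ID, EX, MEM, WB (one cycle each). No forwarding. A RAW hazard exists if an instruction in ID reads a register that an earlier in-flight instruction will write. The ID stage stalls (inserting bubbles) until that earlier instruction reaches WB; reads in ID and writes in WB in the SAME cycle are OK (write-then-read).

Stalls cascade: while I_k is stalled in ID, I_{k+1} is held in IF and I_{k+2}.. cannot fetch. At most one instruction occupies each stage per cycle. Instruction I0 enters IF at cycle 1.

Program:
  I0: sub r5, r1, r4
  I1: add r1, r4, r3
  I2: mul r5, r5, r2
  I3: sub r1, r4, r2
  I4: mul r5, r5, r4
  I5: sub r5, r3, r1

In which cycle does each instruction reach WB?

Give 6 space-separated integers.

I0 sub r5 <- r1,r4: IF@1 ID@2 stall=0 (-) EX@3 MEM@4 WB@5
I1 add r1 <- r4,r3: IF@2 ID@3 stall=0 (-) EX@4 MEM@5 WB@6
I2 mul r5 <- r5,r2: IF@3 ID@4 stall=1 (RAW on I0.r5 (WB@5)) EX@6 MEM@7 WB@8
I3 sub r1 <- r4,r2: IF@4 ID@6 stall=0 (-) EX@7 MEM@8 WB@9
I4 mul r5 <- r5,r4: IF@6 ID@7 stall=1 (RAW on I2.r5 (WB@8)) EX@9 MEM@10 WB@11
I5 sub r5 <- r3,r1: IF@7 ID@9 stall=0 (-) EX@10 MEM@11 WB@12

Answer: 5 6 8 9 11 12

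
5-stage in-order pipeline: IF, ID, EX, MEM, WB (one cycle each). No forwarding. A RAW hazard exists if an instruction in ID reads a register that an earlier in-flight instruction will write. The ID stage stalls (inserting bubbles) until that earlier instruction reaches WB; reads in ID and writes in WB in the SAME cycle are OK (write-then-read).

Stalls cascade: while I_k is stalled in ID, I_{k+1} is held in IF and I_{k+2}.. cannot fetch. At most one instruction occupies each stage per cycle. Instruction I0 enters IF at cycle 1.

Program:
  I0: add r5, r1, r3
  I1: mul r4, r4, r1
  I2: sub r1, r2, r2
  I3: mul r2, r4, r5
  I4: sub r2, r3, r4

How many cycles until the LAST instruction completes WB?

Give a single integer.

Answer: 10

Derivation:
I0 add r5 <- r1,r3: IF@1 ID@2 stall=0 (-) EX@3 MEM@4 WB@5
I1 mul r4 <- r4,r1: IF@2 ID@3 stall=0 (-) EX@4 MEM@5 WB@6
I2 sub r1 <- r2,r2: IF@3 ID@4 stall=0 (-) EX@5 MEM@6 WB@7
I3 mul r2 <- r4,r5: IF@4 ID@5 stall=1 (RAW on I1.r4 (WB@6)) EX@7 MEM@8 WB@9
I4 sub r2 <- r3,r4: IF@5 ID@7 stall=0 (-) EX@8 MEM@9 WB@10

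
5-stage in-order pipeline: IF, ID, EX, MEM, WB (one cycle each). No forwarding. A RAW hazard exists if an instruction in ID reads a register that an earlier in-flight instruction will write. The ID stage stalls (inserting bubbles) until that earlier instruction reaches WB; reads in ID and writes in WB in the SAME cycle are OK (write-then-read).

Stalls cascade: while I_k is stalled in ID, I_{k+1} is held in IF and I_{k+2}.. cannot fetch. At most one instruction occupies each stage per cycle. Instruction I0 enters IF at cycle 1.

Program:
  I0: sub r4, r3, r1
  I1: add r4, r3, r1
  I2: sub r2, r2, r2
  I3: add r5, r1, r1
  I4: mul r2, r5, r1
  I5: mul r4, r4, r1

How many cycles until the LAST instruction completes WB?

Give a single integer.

I0 sub r4 <- r3,r1: IF@1 ID@2 stall=0 (-) EX@3 MEM@4 WB@5
I1 add r4 <- r3,r1: IF@2 ID@3 stall=0 (-) EX@4 MEM@5 WB@6
I2 sub r2 <- r2,r2: IF@3 ID@4 stall=0 (-) EX@5 MEM@6 WB@7
I3 add r5 <- r1,r1: IF@4 ID@5 stall=0 (-) EX@6 MEM@7 WB@8
I4 mul r2 <- r5,r1: IF@5 ID@6 stall=2 (RAW on I3.r5 (WB@8)) EX@9 MEM@10 WB@11
I5 mul r4 <- r4,r1: IF@6 ID@9 stall=0 (-) EX@10 MEM@11 WB@12

Answer: 12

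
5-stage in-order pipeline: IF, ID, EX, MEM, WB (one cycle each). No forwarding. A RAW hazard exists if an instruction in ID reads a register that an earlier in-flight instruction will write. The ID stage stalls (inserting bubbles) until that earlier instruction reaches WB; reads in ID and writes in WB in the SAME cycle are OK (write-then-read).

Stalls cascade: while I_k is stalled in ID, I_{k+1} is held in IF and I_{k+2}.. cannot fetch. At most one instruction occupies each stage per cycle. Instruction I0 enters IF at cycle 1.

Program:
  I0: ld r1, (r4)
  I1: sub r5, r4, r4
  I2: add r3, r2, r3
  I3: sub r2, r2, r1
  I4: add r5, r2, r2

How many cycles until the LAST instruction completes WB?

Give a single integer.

I0 ld r1 <- r4: IF@1 ID@2 stall=0 (-) EX@3 MEM@4 WB@5
I1 sub r5 <- r4,r4: IF@2 ID@3 stall=0 (-) EX@4 MEM@5 WB@6
I2 add r3 <- r2,r3: IF@3 ID@4 stall=0 (-) EX@5 MEM@6 WB@7
I3 sub r2 <- r2,r1: IF@4 ID@5 stall=0 (-) EX@6 MEM@7 WB@8
I4 add r5 <- r2,r2: IF@5 ID@6 stall=2 (RAW on I3.r2 (WB@8)) EX@9 MEM@10 WB@11

Answer: 11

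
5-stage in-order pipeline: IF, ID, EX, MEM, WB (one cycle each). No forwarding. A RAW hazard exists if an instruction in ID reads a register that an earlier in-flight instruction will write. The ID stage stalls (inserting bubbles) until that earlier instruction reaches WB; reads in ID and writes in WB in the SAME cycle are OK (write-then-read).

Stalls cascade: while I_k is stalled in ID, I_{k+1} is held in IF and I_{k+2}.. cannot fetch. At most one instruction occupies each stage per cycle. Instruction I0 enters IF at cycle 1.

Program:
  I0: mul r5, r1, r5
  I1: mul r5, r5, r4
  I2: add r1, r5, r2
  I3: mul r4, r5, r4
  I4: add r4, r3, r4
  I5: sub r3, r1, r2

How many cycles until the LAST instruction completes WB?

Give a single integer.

I0 mul r5 <- r1,r5: IF@1 ID@2 stall=0 (-) EX@3 MEM@4 WB@5
I1 mul r5 <- r5,r4: IF@2 ID@3 stall=2 (RAW on I0.r5 (WB@5)) EX@6 MEM@7 WB@8
I2 add r1 <- r5,r2: IF@3 ID@6 stall=2 (RAW on I1.r5 (WB@8)) EX@9 MEM@10 WB@11
I3 mul r4 <- r5,r4: IF@6 ID@9 stall=0 (-) EX@10 MEM@11 WB@12
I4 add r4 <- r3,r4: IF@9 ID@10 stall=2 (RAW on I3.r4 (WB@12)) EX@13 MEM@14 WB@15
I5 sub r3 <- r1,r2: IF@10 ID@13 stall=0 (-) EX@14 MEM@15 WB@16

Answer: 16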